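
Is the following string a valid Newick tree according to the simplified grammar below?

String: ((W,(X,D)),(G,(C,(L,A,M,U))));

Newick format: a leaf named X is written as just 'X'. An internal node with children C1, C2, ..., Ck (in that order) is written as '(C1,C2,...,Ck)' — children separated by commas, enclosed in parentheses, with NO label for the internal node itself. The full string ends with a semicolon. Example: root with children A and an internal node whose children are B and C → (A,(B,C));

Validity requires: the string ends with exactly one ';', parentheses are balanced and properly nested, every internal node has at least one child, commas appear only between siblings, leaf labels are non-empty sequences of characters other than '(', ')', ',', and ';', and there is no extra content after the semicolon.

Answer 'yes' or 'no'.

Input: ((W,(X,D)),(G,(C,(L,A,M,U))));
Paren balance: 6 '(' vs 6 ')' OK
Ends with single ';': True
Full parse: OK
Valid: True

Answer: yes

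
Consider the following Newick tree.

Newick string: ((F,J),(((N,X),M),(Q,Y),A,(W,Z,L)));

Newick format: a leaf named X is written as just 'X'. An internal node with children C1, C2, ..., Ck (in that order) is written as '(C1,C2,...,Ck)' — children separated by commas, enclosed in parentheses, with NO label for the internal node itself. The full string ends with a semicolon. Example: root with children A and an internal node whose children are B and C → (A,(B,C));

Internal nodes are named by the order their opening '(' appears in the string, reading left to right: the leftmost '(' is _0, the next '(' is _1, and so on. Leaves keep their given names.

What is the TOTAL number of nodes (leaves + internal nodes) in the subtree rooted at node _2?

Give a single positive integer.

Newick: ((F,J),(((N,X),M),(Q,Y),A,(W,Z,L)));
Locate _2: it is the '(' at position 7 (the 3rd '(' reading left to right).
Query: subtree rooted at _2
_2: subtree_size = 1 + 13
  _3: subtree_size = 1 + 4
    _4: subtree_size = 1 + 2
      N: subtree_size = 1 + 0
      X: subtree_size = 1 + 0
    M: subtree_size = 1 + 0
  _5: subtree_size = 1 + 2
    Q: subtree_size = 1 + 0
    Y: subtree_size = 1 + 0
  A: subtree_size = 1 + 0
  _6: subtree_size = 1 + 3
    W: subtree_size = 1 + 0
    Z: subtree_size = 1 + 0
    L: subtree_size = 1 + 0
Total subtree size of _2: 14

Answer: 14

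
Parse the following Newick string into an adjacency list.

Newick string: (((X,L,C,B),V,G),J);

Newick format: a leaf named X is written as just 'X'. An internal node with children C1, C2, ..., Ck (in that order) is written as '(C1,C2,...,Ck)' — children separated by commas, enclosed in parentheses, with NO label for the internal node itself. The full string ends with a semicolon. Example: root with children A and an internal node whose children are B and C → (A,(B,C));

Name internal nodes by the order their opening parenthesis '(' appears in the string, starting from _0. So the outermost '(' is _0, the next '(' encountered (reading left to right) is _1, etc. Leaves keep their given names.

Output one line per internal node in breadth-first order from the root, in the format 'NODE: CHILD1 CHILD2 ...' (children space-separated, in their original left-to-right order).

Answer: _0: _1 J
_1: _2 V G
_2: X L C B

Derivation:
Input: (((X,L,C,B),V,G),J);
Scanning left-to-right, naming '(' by encounter order:
  pos 0: '(' -> open internal node _0 (depth 1)
  pos 1: '(' -> open internal node _1 (depth 2)
  pos 2: '(' -> open internal node _2 (depth 3)
  pos 10: ')' -> close internal node _2 (now at depth 2)
  pos 15: ')' -> close internal node _1 (now at depth 1)
  pos 18: ')' -> close internal node _0 (now at depth 0)
Total internal nodes: 3
BFS adjacency from root:
  _0: _1 J
  _1: _2 V G
  _2: X L C B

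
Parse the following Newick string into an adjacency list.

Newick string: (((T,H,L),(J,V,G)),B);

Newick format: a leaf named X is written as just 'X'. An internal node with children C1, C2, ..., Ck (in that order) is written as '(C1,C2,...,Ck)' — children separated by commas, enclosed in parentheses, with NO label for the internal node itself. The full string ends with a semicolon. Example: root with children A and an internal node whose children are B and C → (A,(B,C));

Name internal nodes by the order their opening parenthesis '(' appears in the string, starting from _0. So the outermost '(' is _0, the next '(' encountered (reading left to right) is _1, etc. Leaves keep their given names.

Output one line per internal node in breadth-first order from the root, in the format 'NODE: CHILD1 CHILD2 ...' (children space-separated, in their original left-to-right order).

Answer: _0: _1 B
_1: _2 _3
_2: T H L
_3: J V G

Derivation:
Input: (((T,H,L),(J,V,G)),B);
Scanning left-to-right, naming '(' by encounter order:
  pos 0: '(' -> open internal node _0 (depth 1)
  pos 1: '(' -> open internal node _1 (depth 2)
  pos 2: '(' -> open internal node _2 (depth 3)
  pos 8: ')' -> close internal node _2 (now at depth 2)
  pos 10: '(' -> open internal node _3 (depth 3)
  pos 16: ')' -> close internal node _3 (now at depth 2)
  pos 17: ')' -> close internal node _1 (now at depth 1)
  pos 20: ')' -> close internal node _0 (now at depth 0)
Total internal nodes: 4
BFS adjacency from root:
  _0: _1 B
  _1: _2 _3
  _2: T H L
  _3: J V G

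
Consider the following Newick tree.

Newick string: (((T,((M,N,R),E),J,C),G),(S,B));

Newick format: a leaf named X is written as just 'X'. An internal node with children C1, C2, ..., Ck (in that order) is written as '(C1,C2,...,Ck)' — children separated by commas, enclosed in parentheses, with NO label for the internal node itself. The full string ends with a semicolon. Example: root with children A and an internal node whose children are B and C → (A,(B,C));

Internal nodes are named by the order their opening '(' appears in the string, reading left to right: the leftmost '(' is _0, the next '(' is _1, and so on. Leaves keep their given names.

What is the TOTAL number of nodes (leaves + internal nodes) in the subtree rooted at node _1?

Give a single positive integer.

Answer: 12

Derivation:
Newick: (((T,((M,N,R),E),J,C),G),(S,B));
Locate _1: it is the '(' at position 1 (the 2nd '(' reading left to right).
Query: subtree rooted at _1
_1: subtree_size = 1 + 11
  _2: subtree_size = 1 + 9
    T: subtree_size = 1 + 0
    _3: subtree_size = 1 + 5
      _4: subtree_size = 1 + 3
        M: subtree_size = 1 + 0
        N: subtree_size = 1 + 0
        R: subtree_size = 1 + 0
      E: subtree_size = 1 + 0
    J: subtree_size = 1 + 0
    C: subtree_size = 1 + 0
  G: subtree_size = 1 + 0
Total subtree size of _1: 12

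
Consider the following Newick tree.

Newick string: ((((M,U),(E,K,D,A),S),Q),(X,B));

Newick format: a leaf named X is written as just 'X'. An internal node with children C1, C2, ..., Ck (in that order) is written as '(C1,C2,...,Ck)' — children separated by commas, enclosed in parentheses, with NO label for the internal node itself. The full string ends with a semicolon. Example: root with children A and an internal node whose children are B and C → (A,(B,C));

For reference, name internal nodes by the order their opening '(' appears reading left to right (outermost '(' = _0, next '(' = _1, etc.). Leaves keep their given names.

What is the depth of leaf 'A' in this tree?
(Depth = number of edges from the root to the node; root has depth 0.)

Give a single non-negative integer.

Newick: ((((M,U),(E,K,D,A),S),Q),(X,B));
Naming internals by '(' encounter order: outermost '(' = _0, next = _1, ...
Query node: A
Path from root: _0 -> _1 -> _2 -> _4 -> A
Depth of A: 4 (number of edges from root)

Answer: 4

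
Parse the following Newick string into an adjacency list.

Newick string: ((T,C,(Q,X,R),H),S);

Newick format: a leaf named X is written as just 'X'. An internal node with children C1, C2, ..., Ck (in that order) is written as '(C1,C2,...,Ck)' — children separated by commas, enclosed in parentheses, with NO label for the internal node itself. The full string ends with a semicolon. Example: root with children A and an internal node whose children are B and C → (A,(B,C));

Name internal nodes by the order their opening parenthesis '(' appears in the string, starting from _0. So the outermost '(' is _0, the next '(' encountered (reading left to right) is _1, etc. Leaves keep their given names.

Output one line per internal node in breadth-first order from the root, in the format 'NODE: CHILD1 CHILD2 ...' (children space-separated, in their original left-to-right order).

Input: ((T,C,(Q,X,R),H),S);
Scanning left-to-right, naming '(' by encounter order:
  pos 0: '(' -> open internal node _0 (depth 1)
  pos 1: '(' -> open internal node _1 (depth 2)
  pos 6: '(' -> open internal node _2 (depth 3)
  pos 12: ')' -> close internal node _2 (now at depth 2)
  pos 15: ')' -> close internal node _1 (now at depth 1)
  pos 18: ')' -> close internal node _0 (now at depth 0)
Total internal nodes: 3
BFS adjacency from root:
  _0: _1 S
  _1: T C _2 H
  _2: Q X R

Answer: _0: _1 S
_1: T C _2 H
_2: Q X R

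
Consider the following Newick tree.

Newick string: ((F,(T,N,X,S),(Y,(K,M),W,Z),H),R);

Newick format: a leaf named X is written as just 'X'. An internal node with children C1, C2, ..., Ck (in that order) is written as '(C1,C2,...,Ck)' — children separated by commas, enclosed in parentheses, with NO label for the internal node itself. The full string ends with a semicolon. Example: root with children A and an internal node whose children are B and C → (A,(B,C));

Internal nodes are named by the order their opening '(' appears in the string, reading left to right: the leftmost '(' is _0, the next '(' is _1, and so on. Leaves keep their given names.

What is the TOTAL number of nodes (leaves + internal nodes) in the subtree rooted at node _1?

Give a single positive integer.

Answer: 15

Derivation:
Newick: ((F,(T,N,X,S),(Y,(K,M),W,Z),H),R);
Locate _1: it is the '(' at position 1 (the 2nd '(' reading left to right).
Query: subtree rooted at _1
_1: subtree_size = 1 + 14
  F: subtree_size = 1 + 0
  _2: subtree_size = 1 + 4
    T: subtree_size = 1 + 0
    N: subtree_size = 1 + 0
    X: subtree_size = 1 + 0
    S: subtree_size = 1 + 0
  _3: subtree_size = 1 + 6
    Y: subtree_size = 1 + 0
    _4: subtree_size = 1 + 2
      K: subtree_size = 1 + 0
      M: subtree_size = 1 + 0
    W: subtree_size = 1 + 0
    Z: subtree_size = 1 + 0
  H: subtree_size = 1 + 0
Total subtree size of _1: 15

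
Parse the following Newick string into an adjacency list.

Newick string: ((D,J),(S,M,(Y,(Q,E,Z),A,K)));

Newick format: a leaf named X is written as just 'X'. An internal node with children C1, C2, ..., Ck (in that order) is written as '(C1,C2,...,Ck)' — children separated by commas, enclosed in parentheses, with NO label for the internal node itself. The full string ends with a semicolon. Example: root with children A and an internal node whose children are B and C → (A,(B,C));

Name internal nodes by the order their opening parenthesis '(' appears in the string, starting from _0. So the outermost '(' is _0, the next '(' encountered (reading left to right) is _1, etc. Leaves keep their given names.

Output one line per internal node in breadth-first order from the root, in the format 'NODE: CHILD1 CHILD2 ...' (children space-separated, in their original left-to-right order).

Answer: _0: _1 _2
_1: D J
_2: S M _3
_3: Y _4 A K
_4: Q E Z

Derivation:
Input: ((D,J),(S,M,(Y,(Q,E,Z),A,K)));
Scanning left-to-right, naming '(' by encounter order:
  pos 0: '(' -> open internal node _0 (depth 1)
  pos 1: '(' -> open internal node _1 (depth 2)
  pos 5: ')' -> close internal node _1 (now at depth 1)
  pos 7: '(' -> open internal node _2 (depth 2)
  pos 12: '(' -> open internal node _3 (depth 3)
  pos 15: '(' -> open internal node _4 (depth 4)
  pos 21: ')' -> close internal node _4 (now at depth 3)
  pos 26: ')' -> close internal node _3 (now at depth 2)
  pos 27: ')' -> close internal node _2 (now at depth 1)
  pos 28: ')' -> close internal node _0 (now at depth 0)
Total internal nodes: 5
BFS adjacency from root:
  _0: _1 _2
  _1: D J
  _2: S M _3
  _3: Y _4 A K
  _4: Q E Z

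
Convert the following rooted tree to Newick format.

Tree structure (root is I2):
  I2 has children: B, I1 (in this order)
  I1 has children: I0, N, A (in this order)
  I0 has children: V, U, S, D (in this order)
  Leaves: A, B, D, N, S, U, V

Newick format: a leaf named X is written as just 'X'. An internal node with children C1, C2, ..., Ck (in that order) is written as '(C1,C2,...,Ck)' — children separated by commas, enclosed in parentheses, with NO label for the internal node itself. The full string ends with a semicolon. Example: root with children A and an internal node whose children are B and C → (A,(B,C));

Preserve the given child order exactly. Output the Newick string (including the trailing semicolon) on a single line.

internal I2 with children ['B', 'I1']
  leaf 'B' → 'B'
  internal I1 with children ['I0', 'N', 'A']
    internal I0 with children ['V', 'U', 'S', 'D']
      leaf 'V' → 'V'
      leaf 'U' → 'U'
      leaf 'S' → 'S'
      leaf 'D' → 'D'
    → '(V,U,S,D)'
    leaf 'N' → 'N'
    leaf 'A' → 'A'
  → '((V,U,S,D),N,A)'
→ '(B,((V,U,S,D),N,A))'
Final: (B,((V,U,S,D),N,A));

Answer: (B,((V,U,S,D),N,A));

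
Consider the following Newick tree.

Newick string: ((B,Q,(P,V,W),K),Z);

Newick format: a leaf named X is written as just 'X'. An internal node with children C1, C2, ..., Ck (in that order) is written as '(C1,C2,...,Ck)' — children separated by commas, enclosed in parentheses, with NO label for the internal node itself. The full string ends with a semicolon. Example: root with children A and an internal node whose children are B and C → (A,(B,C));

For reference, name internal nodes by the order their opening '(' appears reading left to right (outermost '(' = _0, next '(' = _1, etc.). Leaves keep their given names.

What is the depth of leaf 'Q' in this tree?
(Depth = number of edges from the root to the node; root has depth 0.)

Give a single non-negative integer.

Answer: 2

Derivation:
Newick: ((B,Q,(P,V,W),K),Z);
Naming internals by '(' encounter order: outermost '(' = _0, next = _1, ...
Query node: Q
Path from root: _0 -> _1 -> Q
Depth of Q: 2 (number of edges from root)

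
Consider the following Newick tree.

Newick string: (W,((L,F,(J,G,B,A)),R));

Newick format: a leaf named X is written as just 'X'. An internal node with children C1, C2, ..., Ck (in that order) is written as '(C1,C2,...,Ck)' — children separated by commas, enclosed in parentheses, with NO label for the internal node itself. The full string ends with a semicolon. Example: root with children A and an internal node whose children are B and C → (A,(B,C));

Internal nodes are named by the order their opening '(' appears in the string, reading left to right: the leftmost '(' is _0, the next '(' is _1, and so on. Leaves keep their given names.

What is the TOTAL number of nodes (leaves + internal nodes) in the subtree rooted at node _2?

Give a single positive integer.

Newick: (W,((L,F,(J,G,B,A)),R));
Locate _2: it is the '(' at position 4 (the 3rd '(' reading left to right).
Query: subtree rooted at _2
_2: subtree_size = 1 + 7
  L: subtree_size = 1 + 0
  F: subtree_size = 1 + 0
  _3: subtree_size = 1 + 4
    J: subtree_size = 1 + 0
    G: subtree_size = 1 + 0
    B: subtree_size = 1 + 0
    A: subtree_size = 1 + 0
Total subtree size of _2: 8

Answer: 8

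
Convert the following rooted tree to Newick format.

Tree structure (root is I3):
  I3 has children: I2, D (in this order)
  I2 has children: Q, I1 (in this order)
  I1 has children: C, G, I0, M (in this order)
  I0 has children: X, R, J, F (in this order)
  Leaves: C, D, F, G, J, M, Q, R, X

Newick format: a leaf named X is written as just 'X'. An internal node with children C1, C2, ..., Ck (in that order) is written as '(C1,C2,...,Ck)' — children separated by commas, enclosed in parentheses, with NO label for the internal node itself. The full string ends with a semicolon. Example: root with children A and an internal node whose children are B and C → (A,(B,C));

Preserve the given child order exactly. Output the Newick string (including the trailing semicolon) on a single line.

internal I3 with children ['I2', 'D']
  internal I2 with children ['Q', 'I1']
    leaf 'Q' → 'Q'
    internal I1 with children ['C', 'G', 'I0', 'M']
      leaf 'C' → 'C'
      leaf 'G' → 'G'
      internal I0 with children ['X', 'R', 'J', 'F']
        leaf 'X' → 'X'
        leaf 'R' → 'R'
        leaf 'J' → 'J'
        leaf 'F' → 'F'
      → '(X,R,J,F)'
      leaf 'M' → 'M'
    → '(C,G,(X,R,J,F),M)'
  → '(Q,(C,G,(X,R,J,F),M))'
  leaf 'D' → 'D'
→ '((Q,(C,G,(X,R,J,F),M)),D)'
Final: ((Q,(C,G,(X,R,J,F),M)),D);

Answer: ((Q,(C,G,(X,R,J,F),M)),D);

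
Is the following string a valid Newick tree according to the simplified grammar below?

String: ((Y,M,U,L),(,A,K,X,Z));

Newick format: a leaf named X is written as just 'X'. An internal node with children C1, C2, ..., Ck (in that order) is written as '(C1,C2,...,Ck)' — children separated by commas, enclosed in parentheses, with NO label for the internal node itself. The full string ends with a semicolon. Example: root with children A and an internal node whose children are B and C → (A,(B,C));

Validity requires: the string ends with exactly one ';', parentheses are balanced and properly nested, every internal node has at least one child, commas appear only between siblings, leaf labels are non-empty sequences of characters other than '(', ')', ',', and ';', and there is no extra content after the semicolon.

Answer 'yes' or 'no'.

Answer: no

Derivation:
Input: ((Y,M,U,L),(,A,K,X,Z));
Paren balance: 3 '(' vs 3 ')' OK
Ends with single ';': True
Full parse: FAILS (empty leaf label at pos 12)
Valid: False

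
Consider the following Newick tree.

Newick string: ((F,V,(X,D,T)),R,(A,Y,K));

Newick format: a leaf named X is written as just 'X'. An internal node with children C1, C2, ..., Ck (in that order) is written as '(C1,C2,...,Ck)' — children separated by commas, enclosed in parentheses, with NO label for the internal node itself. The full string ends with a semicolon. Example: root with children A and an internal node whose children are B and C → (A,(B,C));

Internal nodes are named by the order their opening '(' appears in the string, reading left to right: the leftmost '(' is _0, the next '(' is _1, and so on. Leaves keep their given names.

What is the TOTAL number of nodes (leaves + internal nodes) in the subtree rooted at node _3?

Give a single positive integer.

Answer: 4

Derivation:
Newick: ((F,V,(X,D,T)),R,(A,Y,K));
Locate _3: it is the '(' at position 17 (the 4th '(' reading left to right).
Query: subtree rooted at _3
_3: subtree_size = 1 + 3
  A: subtree_size = 1 + 0
  Y: subtree_size = 1 + 0
  K: subtree_size = 1 + 0
Total subtree size of _3: 4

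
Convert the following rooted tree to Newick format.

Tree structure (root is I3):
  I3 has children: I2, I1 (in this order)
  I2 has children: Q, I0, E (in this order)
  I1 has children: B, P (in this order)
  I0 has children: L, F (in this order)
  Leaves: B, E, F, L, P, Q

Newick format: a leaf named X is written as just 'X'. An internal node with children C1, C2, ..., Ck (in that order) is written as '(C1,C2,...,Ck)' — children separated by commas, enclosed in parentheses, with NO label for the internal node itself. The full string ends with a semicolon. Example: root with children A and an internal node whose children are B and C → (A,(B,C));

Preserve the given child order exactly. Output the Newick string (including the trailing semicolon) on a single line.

Answer: ((Q,(L,F),E),(B,P));

Derivation:
internal I3 with children ['I2', 'I1']
  internal I2 with children ['Q', 'I0', 'E']
    leaf 'Q' → 'Q'
    internal I0 with children ['L', 'F']
      leaf 'L' → 'L'
      leaf 'F' → 'F'
    → '(L,F)'
    leaf 'E' → 'E'
  → '(Q,(L,F),E)'
  internal I1 with children ['B', 'P']
    leaf 'B' → 'B'
    leaf 'P' → 'P'
  → '(B,P)'
→ '((Q,(L,F),E),(B,P))'
Final: ((Q,(L,F),E),(B,P));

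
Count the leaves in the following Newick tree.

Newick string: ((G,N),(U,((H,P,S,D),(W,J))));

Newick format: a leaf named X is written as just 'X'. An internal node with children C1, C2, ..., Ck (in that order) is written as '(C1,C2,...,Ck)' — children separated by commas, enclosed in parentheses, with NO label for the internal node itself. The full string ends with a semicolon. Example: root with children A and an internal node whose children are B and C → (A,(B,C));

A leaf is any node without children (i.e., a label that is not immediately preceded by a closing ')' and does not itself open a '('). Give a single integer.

Answer: 9

Derivation:
Newick: ((G,N),(U,((H,P,S,D),(W,J))));
Scan left-to-right; a leaf is any maximal label run not followed by '(':
  pos 2: leaf 'G' → count = 1
  pos 4: leaf 'N' → count = 2
  pos 8: leaf 'U' → count = 3
  pos 12: leaf 'H' → count = 4
  pos 14: leaf 'P' → count = 5
  pos 16: leaf 'S' → count = 6
  pos 18: leaf 'D' → count = 7
  pos 22: leaf 'W' → count = 8
  pos 24: leaf 'J' → count = 9
Total leaves: 9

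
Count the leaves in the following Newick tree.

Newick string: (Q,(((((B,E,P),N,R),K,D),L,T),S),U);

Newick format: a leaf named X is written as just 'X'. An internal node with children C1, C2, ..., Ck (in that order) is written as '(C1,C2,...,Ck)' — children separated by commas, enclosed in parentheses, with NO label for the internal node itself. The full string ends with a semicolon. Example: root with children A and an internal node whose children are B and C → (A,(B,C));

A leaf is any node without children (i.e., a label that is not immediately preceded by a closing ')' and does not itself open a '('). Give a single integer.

Answer: 12

Derivation:
Newick: (Q,(((((B,E,P),N,R),K,D),L,T),S),U);
Scan left-to-right; a leaf is any maximal label run not followed by '(':
  pos 1: leaf 'Q' → count = 1
  pos 8: leaf 'B' → count = 2
  pos 10: leaf 'E' → count = 3
  pos 12: leaf 'P' → count = 4
  pos 15: leaf 'N' → count = 5
  pos 17: leaf 'R' → count = 6
  pos 20: leaf 'K' → count = 7
  pos 22: leaf 'D' → count = 8
  pos 25: leaf 'L' → count = 9
  pos 27: leaf 'T' → count = 10
  pos 30: leaf 'S' → count = 11
  pos 33: leaf 'U' → count = 12
Total leaves: 12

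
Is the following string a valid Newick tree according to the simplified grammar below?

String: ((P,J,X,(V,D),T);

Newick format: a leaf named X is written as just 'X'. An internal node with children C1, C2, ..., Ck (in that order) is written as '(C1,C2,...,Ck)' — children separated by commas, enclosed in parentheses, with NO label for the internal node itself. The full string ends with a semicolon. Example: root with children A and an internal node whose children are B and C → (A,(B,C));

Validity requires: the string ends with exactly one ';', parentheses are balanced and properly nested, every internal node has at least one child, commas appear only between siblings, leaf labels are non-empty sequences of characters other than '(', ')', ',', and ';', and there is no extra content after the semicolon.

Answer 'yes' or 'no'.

Input: ((P,J,X,(V,D),T);
Paren balance: 3 '(' vs 2 ')' MISMATCH
Ends with single ';': True
Full parse: FAILS (expected , or ) at pos 16)
Valid: False

Answer: no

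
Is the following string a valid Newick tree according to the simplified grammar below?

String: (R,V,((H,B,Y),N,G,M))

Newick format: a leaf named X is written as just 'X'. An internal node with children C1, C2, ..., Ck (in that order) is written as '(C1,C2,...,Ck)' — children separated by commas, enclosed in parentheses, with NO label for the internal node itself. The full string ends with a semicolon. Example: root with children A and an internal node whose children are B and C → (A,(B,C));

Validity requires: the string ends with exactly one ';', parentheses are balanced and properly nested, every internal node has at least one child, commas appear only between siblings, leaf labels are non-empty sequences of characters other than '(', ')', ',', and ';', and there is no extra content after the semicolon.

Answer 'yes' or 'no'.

Answer: no

Derivation:
Input: (R,V,((H,B,Y),N,G,M))
Paren balance: 3 '(' vs 3 ')' OK
Ends with single ';': False
Full parse: FAILS (must end with ;)
Valid: False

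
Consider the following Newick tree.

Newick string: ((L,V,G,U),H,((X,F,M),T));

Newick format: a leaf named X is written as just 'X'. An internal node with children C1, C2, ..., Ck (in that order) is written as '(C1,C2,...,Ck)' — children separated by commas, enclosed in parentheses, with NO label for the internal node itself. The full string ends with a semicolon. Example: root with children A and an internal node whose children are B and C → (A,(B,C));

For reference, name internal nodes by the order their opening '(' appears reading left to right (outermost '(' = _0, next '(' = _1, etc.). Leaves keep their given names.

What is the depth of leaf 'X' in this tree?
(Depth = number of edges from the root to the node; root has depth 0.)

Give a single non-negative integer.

Answer: 3

Derivation:
Newick: ((L,V,G,U),H,((X,F,M),T));
Naming internals by '(' encounter order: outermost '(' = _0, next = _1, ...
Query node: X
Path from root: _0 -> _2 -> _3 -> X
Depth of X: 3 (number of edges from root)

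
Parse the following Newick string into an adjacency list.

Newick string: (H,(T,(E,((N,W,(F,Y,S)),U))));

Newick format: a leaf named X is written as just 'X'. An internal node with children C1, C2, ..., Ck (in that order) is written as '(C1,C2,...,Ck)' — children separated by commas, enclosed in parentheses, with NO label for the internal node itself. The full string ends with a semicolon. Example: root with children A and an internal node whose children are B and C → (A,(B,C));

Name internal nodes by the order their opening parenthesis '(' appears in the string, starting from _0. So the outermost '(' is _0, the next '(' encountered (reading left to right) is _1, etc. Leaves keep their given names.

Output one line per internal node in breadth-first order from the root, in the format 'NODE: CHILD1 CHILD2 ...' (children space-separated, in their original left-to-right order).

Answer: _0: H _1
_1: T _2
_2: E _3
_3: _4 U
_4: N W _5
_5: F Y S

Derivation:
Input: (H,(T,(E,((N,W,(F,Y,S)),U))));
Scanning left-to-right, naming '(' by encounter order:
  pos 0: '(' -> open internal node _0 (depth 1)
  pos 3: '(' -> open internal node _1 (depth 2)
  pos 6: '(' -> open internal node _2 (depth 3)
  pos 9: '(' -> open internal node _3 (depth 4)
  pos 10: '(' -> open internal node _4 (depth 5)
  pos 15: '(' -> open internal node _5 (depth 6)
  pos 21: ')' -> close internal node _5 (now at depth 5)
  pos 22: ')' -> close internal node _4 (now at depth 4)
  pos 25: ')' -> close internal node _3 (now at depth 3)
  pos 26: ')' -> close internal node _2 (now at depth 2)
  pos 27: ')' -> close internal node _1 (now at depth 1)
  pos 28: ')' -> close internal node _0 (now at depth 0)
Total internal nodes: 6
BFS adjacency from root:
  _0: H _1
  _1: T _2
  _2: E _3
  _3: _4 U
  _4: N W _5
  _5: F Y S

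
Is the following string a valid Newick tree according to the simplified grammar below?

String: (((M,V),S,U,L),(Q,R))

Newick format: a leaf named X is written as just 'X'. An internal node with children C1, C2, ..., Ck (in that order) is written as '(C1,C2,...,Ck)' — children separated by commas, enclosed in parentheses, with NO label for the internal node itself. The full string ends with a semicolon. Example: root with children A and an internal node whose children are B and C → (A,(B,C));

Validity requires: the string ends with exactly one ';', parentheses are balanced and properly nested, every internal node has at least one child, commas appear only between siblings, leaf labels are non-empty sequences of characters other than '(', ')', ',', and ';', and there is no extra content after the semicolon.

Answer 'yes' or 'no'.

Input: (((M,V),S,U,L),(Q,R))
Paren balance: 4 '(' vs 4 ')' OK
Ends with single ';': False
Full parse: FAILS (must end with ;)
Valid: False

Answer: no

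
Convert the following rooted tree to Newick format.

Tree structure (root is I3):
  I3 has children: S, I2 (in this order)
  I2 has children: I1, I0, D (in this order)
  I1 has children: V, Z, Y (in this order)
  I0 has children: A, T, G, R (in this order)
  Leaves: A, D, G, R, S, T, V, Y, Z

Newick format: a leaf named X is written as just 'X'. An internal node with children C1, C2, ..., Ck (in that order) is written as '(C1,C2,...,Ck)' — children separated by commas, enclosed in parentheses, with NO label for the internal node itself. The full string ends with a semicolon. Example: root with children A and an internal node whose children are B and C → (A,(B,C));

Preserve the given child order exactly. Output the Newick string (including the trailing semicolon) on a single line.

Answer: (S,((V,Z,Y),(A,T,G,R),D));

Derivation:
internal I3 with children ['S', 'I2']
  leaf 'S' → 'S'
  internal I2 with children ['I1', 'I0', 'D']
    internal I1 with children ['V', 'Z', 'Y']
      leaf 'V' → 'V'
      leaf 'Z' → 'Z'
      leaf 'Y' → 'Y'
    → '(V,Z,Y)'
    internal I0 with children ['A', 'T', 'G', 'R']
      leaf 'A' → 'A'
      leaf 'T' → 'T'
      leaf 'G' → 'G'
      leaf 'R' → 'R'
    → '(A,T,G,R)'
    leaf 'D' → 'D'
  → '((V,Z,Y),(A,T,G,R),D)'
→ '(S,((V,Z,Y),(A,T,G,R),D))'
Final: (S,((V,Z,Y),(A,T,G,R),D));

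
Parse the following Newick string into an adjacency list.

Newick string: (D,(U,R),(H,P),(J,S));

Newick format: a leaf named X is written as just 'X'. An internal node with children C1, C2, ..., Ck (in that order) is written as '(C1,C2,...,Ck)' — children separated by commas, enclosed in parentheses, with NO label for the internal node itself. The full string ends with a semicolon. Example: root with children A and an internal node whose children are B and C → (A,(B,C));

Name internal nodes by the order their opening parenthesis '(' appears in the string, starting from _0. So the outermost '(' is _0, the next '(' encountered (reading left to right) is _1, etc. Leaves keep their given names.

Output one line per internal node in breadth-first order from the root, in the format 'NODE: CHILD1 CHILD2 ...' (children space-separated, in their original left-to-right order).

Input: (D,(U,R),(H,P),(J,S));
Scanning left-to-right, naming '(' by encounter order:
  pos 0: '(' -> open internal node _0 (depth 1)
  pos 3: '(' -> open internal node _1 (depth 2)
  pos 7: ')' -> close internal node _1 (now at depth 1)
  pos 9: '(' -> open internal node _2 (depth 2)
  pos 13: ')' -> close internal node _2 (now at depth 1)
  pos 15: '(' -> open internal node _3 (depth 2)
  pos 19: ')' -> close internal node _3 (now at depth 1)
  pos 20: ')' -> close internal node _0 (now at depth 0)
Total internal nodes: 4
BFS adjacency from root:
  _0: D _1 _2 _3
  _1: U R
  _2: H P
  _3: J S

Answer: _0: D _1 _2 _3
_1: U R
_2: H P
_3: J S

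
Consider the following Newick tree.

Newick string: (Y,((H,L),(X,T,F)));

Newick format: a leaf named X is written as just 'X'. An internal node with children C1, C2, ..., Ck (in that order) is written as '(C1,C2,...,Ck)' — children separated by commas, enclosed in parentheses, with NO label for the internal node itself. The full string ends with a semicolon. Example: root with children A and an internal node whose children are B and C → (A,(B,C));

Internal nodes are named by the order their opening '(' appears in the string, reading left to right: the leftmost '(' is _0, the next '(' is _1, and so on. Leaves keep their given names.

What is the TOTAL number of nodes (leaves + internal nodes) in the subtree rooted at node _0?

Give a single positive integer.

Answer: 10

Derivation:
Newick: (Y,((H,L),(X,T,F)));
Locate _0: it is the '(' at position 0 (the 1st '(' reading left to right).
Query: subtree rooted at _0
_0: subtree_size = 1 + 9
  Y: subtree_size = 1 + 0
  _1: subtree_size = 1 + 7
    _2: subtree_size = 1 + 2
      H: subtree_size = 1 + 0
      L: subtree_size = 1 + 0
    _3: subtree_size = 1 + 3
      X: subtree_size = 1 + 0
      T: subtree_size = 1 + 0
      F: subtree_size = 1 + 0
Total subtree size of _0: 10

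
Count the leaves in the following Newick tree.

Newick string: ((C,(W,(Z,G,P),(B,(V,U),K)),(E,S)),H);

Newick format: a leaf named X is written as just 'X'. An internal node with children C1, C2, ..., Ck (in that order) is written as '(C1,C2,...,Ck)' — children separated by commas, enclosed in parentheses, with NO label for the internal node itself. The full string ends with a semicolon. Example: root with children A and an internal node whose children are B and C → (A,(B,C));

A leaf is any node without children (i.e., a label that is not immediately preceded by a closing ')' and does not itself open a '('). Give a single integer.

Newick: ((C,(W,(Z,G,P),(B,(V,U),K)),(E,S)),H);
Scan left-to-right; a leaf is any maximal label run not followed by '(':
  pos 2: leaf 'C' → count = 1
  pos 5: leaf 'W' → count = 2
  pos 8: leaf 'Z' → count = 3
  pos 10: leaf 'G' → count = 4
  pos 12: leaf 'P' → count = 5
  pos 16: leaf 'B' → count = 6
  pos 19: leaf 'V' → count = 7
  pos 21: leaf 'U' → count = 8
  pos 24: leaf 'K' → count = 9
  pos 29: leaf 'E' → count = 10
  pos 31: leaf 'S' → count = 11
  pos 35: leaf 'H' → count = 12
Total leaves: 12

Answer: 12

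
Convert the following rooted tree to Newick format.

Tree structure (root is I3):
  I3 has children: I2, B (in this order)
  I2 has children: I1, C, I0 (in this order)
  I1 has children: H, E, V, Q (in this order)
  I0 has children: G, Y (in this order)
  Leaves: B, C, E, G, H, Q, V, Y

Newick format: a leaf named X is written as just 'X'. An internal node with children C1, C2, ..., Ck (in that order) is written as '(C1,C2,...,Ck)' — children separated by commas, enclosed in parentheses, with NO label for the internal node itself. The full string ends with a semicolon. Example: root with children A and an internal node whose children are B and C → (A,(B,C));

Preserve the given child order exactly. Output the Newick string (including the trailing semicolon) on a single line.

internal I3 with children ['I2', 'B']
  internal I2 with children ['I1', 'C', 'I0']
    internal I1 with children ['H', 'E', 'V', 'Q']
      leaf 'H' → 'H'
      leaf 'E' → 'E'
      leaf 'V' → 'V'
      leaf 'Q' → 'Q'
    → '(H,E,V,Q)'
    leaf 'C' → 'C'
    internal I0 with children ['G', 'Y']
      leaf 'G' → 'G'
      leaf 'Y' → 'Y'
    → '(G,Y)'
  → '((H,E,V,Q),C,(G,Y))'
  leaf 'B' → 'B'
→ '(((H,E,V,Q),C,(G,Y)),B)'
Final: (((H,E,V,Q),C,(G,Y)),B);

Answer: (((H,E,V,Q),C,(G,Y)),B);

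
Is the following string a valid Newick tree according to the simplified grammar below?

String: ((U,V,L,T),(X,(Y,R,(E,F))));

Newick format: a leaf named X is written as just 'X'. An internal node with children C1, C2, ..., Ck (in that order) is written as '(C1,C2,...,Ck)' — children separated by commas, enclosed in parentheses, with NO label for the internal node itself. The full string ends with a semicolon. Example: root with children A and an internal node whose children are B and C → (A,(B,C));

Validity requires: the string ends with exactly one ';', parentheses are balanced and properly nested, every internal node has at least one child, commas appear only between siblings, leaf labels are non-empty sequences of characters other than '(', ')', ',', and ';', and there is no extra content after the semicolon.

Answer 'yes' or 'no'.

Answer: yes

Derivation:
Input: ((U,V,L,T),(X,(Y,R,(E,F))));
Paren balance: 5 '(' vs 5 ')' OK
Ends with single ';': True
Full parse: OK
Valid: True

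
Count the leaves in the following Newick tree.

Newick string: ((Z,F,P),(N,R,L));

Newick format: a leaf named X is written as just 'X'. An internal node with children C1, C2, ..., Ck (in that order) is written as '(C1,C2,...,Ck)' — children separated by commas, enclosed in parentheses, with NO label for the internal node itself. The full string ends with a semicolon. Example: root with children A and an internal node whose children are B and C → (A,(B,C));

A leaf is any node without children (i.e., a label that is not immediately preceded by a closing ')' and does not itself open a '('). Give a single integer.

Answer: 6

Derivation:
Newick: ((Z,F,P),(N,R,L));
Scan left-to-right; a leaf is any maximal label run not followed by '(':
  pos 2: leaf 'Z' → count = 1
  pos 4: leaf 'F' → count = 2
  pos 6: leaf 'P' → count = 3
  pos 10: leaf 'N' → count = 4
  pos 12: leaf 'R' → count = 5
  pos 14: leaf 'L' → count = 6
Total leaves: 6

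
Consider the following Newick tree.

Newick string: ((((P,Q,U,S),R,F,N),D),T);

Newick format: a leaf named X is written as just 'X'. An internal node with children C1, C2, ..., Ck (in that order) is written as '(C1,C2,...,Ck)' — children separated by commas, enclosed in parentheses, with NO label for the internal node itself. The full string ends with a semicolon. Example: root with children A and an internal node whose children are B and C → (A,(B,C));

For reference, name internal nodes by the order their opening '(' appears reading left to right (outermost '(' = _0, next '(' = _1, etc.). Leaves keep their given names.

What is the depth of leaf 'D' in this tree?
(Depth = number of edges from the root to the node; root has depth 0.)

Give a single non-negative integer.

Newick: ((((P,Q,U,S),R,F,N),D),T);
Naming internals by '(' encounter order: outermost '(' = _0, next = _1, ...
Query node: D
Path from root: _0 -> _1 -> D
Depth of D: 2 (number of edges from root)

Answer: 2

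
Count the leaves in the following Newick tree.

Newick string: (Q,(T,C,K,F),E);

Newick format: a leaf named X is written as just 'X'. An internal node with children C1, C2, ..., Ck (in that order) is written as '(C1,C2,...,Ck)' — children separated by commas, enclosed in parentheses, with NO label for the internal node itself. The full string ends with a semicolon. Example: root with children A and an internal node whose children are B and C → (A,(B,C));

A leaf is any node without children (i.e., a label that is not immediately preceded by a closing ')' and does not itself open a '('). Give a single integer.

Newick: (Q,(T,C,K,F),E);
Scan left-to-right; a leaf is any maximal label run not followed by '(':
  pos 1: leaf 'Q' → count = 1
  pos 4: leaf 'T' → count = 2
  pos 6: leaf 'C' → count = 3
  pos 8: leaf 'K' → count = 4
  pos 10: leaf 'F' → count = 5
  pos 13: leaf 'E' → count = 6
Total leaves: 6

Answer: 6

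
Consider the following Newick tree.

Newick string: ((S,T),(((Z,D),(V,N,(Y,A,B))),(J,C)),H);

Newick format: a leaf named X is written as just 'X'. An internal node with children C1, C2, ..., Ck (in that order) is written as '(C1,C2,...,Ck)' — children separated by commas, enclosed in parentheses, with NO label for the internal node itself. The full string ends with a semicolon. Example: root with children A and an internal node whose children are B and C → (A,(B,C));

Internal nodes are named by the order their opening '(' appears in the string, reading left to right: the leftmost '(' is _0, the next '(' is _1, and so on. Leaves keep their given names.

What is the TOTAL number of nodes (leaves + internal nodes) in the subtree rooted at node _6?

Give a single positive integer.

Newick: ((S,T),(((Z,D),(V,N,(Y,A,B))),(J,C)),H);
Locate _6: it is the '(' at position 20 (the 7th '(' reading left to right).
Query: subtree rooted at _6
_6: subtree_size = 1 + 3
  Y: subtree_size = 1 + 0
  A: subtree_size = 1 + 0
  B: subtree_size = 1 + 0
Total subtree size of _6: 4

Answer: 4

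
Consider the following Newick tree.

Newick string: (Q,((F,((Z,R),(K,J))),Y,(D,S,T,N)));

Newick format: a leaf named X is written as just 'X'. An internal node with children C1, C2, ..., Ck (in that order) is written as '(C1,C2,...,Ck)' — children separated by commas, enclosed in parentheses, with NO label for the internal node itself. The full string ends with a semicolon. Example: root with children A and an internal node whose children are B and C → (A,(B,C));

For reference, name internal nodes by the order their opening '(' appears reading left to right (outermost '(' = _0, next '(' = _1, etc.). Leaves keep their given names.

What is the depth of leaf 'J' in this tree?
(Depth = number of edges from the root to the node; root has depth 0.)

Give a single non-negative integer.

Answer: 5

Derivation:
Newick: (Q,((F,((Z,R),(K,J))),Y,(D,S,T,N)));
Naming internals by '(' encounter order: outermost '(' = _0, next = _1, ...
Query node: J
Path from root: _0 -> _1 -> _2 -> _3 -> _5 -> J
Depth of J: 5 (number of edges from root)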